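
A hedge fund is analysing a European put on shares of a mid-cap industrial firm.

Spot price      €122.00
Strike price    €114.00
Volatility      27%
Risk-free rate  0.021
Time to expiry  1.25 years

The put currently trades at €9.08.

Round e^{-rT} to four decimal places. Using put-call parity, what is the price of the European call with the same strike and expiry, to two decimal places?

€20.03

e^(−rT) = e^(−0.021·1.25) = 0.9741
Put-call parity: C − P = S − K·e^(−rT) = 122 − 114·0.9741 = 122 − 111.0474 = 10.9526
C = P + (C − P) = 9.08 + (10.9526) = 20.0326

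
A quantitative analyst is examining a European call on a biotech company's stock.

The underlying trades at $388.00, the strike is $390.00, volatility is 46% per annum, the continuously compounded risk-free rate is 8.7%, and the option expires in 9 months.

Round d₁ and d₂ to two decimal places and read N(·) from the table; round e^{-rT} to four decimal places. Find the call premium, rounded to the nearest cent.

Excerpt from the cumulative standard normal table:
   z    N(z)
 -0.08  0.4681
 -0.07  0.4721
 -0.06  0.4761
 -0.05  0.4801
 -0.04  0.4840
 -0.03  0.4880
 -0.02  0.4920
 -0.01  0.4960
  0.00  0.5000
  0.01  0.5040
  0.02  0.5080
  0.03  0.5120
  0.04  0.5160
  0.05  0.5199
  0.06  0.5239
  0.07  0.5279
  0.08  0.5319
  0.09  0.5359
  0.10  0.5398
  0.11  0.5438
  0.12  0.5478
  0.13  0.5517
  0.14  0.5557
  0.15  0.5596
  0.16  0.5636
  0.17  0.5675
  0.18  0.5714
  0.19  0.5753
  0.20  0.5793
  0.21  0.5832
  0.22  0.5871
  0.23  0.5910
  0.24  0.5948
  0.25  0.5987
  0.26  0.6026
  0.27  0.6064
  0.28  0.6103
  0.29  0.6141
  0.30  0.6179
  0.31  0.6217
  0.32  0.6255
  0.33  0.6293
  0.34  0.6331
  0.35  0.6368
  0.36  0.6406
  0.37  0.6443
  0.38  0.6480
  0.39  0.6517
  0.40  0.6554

σ√T = 0.46·√0.75 = 0.3984
d₁ = [ln(388/390) + (0.087 + ½·0.46²)·0.75] / (σ√T) = (-0.0051 + 0.1446) / 0.3984 = 0.3501 ≈ 0.35
d₂ = 0.3501 − 0.3984 = -0.0483 ≈ -0.05
e^(−rT) = e^(−0.087·0.75) = 0.9368
N(d₁) = N(0.35) = 0.6368;  N(d₂) = N(-0.05) = 0.4801
C = 388·0.6368 − 390·0.9368·0.4801 = 247.0784 − 175.4055 = 71.6729

$71.67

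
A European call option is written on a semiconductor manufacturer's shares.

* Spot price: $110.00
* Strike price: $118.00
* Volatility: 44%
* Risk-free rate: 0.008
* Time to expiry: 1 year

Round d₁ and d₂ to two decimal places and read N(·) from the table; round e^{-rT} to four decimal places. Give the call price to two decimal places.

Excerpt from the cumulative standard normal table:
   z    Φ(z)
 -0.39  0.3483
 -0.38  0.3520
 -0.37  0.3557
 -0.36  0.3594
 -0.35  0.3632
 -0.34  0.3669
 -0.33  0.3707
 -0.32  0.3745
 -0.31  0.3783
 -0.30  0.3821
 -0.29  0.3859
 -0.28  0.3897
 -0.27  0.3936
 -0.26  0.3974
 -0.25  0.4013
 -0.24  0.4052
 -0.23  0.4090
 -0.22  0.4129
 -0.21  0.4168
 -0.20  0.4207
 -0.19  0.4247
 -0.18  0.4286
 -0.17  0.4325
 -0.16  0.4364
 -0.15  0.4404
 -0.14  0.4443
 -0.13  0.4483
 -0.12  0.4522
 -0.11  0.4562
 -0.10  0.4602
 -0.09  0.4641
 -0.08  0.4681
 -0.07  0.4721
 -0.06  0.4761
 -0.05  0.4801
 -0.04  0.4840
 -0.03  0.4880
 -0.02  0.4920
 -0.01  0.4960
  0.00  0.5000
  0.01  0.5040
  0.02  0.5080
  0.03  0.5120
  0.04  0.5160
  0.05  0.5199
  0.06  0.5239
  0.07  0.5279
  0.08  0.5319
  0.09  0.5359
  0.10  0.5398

$16.44

T = 1;  σ√T = 0.4400
ln(S/K) + (r + σ²/2)T = ln(110/118) + (0.008 + 0.44²/2)·1 = -0.0702 + 0.1048 = 0.0346
d₁ = 0.0346 / 0.4400 = 0.0786 → 0.08
d₂ = d₁ − σ√T = 0.0786 − 0.4400 = -0.3614 → -0.36
exp(−rT) = exp(−0.008·1) = 0.9920
N(d₁) = N(0.08) = 0.5319;  N(d₂) = N(-0.36) = 0.3594
C = 110·0.5319 − 118·0.9920·0.3594 = 58.5090 − 42.0699 = 16.4391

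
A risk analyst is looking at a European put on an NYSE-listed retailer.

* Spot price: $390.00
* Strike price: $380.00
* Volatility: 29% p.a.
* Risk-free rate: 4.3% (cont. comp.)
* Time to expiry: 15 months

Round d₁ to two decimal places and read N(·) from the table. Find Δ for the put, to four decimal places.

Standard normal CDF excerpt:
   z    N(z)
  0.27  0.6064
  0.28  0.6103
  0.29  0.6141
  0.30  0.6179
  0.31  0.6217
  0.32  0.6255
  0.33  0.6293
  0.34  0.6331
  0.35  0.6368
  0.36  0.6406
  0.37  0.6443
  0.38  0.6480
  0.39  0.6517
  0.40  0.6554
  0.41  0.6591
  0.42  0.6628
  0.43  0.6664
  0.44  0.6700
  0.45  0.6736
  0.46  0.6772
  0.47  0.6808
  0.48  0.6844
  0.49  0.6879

-0.3409

σ√T = 0.29·√1.25 = 0.3242
d₁ = [ln(390/380) + (0.043 + 0.29²/2)·1.25] / 0.3242 = [0.0260 + 0.1063] / 0.3242 = 0.4080 ≈ 0.41
N(d₁) = N(0.41) = 0.6591
Δ_put = N(d₁) − 1 = 0.6591 − 1 = -0.3409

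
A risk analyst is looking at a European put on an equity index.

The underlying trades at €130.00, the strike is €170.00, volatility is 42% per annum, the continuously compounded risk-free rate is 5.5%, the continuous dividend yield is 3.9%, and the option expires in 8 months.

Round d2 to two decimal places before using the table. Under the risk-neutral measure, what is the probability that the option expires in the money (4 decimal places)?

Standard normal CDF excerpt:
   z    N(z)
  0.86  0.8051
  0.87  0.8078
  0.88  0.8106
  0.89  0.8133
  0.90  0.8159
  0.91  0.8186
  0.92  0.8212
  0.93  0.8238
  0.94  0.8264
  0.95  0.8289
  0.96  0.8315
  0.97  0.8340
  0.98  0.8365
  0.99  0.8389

0.8212

σ√T = 0.42·√0.6667 = 0.3429
d₁ = [ln(130/170) + (0.055 − 0.039 + 0.42²/2)·0.6667] / 0.3429 = [-0.2683 + 0.0695] / 0.3429 = -0.5797 ≈ -0.58
d₂ = d₁ − σ√T = -0.5797 − 0.3429 = -0.9226 ≈ -0.92
Pr(exercise) under Q = N(−d₂) = N(0.92) = 0.8212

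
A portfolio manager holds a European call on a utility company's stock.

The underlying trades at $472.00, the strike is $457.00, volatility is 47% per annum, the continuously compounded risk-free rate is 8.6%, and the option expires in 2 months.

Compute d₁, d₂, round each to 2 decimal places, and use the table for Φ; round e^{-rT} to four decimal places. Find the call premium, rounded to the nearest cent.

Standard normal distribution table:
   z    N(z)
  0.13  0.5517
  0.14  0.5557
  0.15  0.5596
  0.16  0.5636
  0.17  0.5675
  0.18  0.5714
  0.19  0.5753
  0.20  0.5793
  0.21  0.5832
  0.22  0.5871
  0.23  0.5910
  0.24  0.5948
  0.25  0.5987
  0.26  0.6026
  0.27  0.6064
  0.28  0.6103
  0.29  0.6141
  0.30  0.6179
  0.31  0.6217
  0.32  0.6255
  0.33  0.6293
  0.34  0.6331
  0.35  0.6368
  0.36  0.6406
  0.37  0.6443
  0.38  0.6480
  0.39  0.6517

T = 0.1667;  σ√T = 0.1919
d₁ = [ln(472/457) + (0.086 + 0.47²/2)·0.1667] / 0.1919 = [0.0323 + 0.0327] / 0.1919 = 0.3390 which rounds to 0.34
d₂ = d₁ − σ√T = 0.3390 − 0.1919 = 0.1471 which rounds to 0.15
e^(−rT) = e^(−0.086·0.1667) = 0.9858
N(d₁) = N(0.34) = 0.6331;  N(d₂) = N(0.15) = 0.5596
C = 472·0.6331 − 457·0.9858·0.5596 = 298.8232 − 252.1057 = 46.7175

$46.72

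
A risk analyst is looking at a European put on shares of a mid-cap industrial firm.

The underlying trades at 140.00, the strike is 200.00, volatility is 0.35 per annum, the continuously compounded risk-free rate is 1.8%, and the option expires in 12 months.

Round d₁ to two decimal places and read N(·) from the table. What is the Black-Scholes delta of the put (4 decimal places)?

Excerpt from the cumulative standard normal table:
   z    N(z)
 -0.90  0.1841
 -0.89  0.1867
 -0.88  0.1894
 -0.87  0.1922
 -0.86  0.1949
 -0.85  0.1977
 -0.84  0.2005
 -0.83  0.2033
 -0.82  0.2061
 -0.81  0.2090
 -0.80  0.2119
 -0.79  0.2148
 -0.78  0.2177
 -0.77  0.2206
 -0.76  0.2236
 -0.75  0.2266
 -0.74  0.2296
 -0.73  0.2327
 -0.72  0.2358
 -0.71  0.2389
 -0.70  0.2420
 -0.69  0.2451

σ√T = 0.35·√1 = 0.3500
d₁ = [ln(140/200) + (0.018 + ½·0.35²)·1] / (σ√T) = (-0.3567 + 0.0792) / 0.3500 = -0.7926 → -0.79
N(d₁) = N(-0.79) = 0.2148
Δ_put = N(d₁) − 1 = 0.2148 − 1 = -0.7852

-0.7852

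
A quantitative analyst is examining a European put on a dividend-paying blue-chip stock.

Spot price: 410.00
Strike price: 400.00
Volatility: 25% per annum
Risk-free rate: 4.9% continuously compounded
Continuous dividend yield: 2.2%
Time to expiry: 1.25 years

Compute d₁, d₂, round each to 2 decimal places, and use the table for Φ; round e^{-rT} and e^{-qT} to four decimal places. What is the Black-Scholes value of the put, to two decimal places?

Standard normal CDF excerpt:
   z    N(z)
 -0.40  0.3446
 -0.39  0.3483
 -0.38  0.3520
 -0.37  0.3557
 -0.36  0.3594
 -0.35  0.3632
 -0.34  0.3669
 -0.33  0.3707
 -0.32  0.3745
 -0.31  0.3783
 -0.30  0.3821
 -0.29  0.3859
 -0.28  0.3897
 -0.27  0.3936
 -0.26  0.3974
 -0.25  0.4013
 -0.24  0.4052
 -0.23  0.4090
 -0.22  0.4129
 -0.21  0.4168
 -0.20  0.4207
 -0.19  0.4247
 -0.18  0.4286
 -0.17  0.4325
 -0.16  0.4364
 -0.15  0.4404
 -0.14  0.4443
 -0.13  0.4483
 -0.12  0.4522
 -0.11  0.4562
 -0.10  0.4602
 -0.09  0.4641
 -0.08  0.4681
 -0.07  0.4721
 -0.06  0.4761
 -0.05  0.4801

32.75

σ√T = 0.25·√1.25 = 0.2795
d₁ = [ln(410/400) + (0.049 − 0.022 + 0.25²/2)·1.25] / 0.2795 = [0.0247 + 0.0728] / 0.2795 = 0.3488 → 0.35
d₂ = d₁ − σ√T = 0.3488 − 0.2795 = 0.0693 → 0.07
e^(−qT) = e^(−0.022·1.25) = 0.9729;  e^(−rT) = e^(−0.049·1.25) = 0.9406
N(−d₂) = N(-0.07) = 0.4721;  N(−d₁) = N(-0.35) = 0.3632
P = 400·0.9406·0.4721 − 410·0.9729·0.3632 = 177.6229 − 144.8765 = 32.7464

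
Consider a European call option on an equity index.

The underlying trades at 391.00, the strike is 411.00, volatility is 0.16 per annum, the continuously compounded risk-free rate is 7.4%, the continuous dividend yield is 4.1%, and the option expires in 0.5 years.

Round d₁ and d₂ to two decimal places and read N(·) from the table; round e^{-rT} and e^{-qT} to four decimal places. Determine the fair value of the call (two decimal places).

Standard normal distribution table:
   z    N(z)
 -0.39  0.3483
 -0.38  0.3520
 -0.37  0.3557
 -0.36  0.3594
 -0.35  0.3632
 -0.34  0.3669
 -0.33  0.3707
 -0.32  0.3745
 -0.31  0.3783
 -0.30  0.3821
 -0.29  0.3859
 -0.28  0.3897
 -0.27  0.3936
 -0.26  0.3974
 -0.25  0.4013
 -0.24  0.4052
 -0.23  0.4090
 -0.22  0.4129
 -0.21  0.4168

σ√T = 0.16·√0.5 = 0.1131
d₁ = [ln(391/411) + (0.074 − 0.041 + 0.16²/2)·0.5] / 0.1131 = [-0.0499 + 0.0229] / 0.1131 = -0.2385 which rounds to -0.24
d₂ = d₁ − σ√T = -0.2385 − 0.1131 = -0.3517 which rounds to -0.35
exp(−qT) = exp(−0.041·0.5) = 0.9797;  exp(−rT) = exp(−0.074·0.5) = 0.9637
N(d₁) = N(-0.24) = 0.4052;  N(d₂) = N(-0.35) = 0.3632
C = 391·0.9797·0.4052 − 411·0.9637·0.3632 = 155.2170 − 143.8565 = 11.3605

11.36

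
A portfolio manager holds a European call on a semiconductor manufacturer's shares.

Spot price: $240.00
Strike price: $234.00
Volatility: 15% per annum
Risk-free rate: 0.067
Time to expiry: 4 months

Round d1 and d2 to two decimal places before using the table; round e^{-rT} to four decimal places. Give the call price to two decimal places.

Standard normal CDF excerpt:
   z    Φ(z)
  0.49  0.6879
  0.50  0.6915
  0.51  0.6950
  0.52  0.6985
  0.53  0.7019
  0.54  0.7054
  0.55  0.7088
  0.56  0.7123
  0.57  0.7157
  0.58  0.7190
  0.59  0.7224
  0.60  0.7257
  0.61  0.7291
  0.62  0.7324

$14.34

σ√T = 0.15 × 0.5774 = 0.0866
d₁ = [ln(240/234) + (0.067 + 0.15²/2)·0.3333] / 0.0866 = [0.0253 + 0.0261] / 0.0866 = 0.5935 ≈ 0.59
d₂ = d₁ − σ√T = 0.5935 − 0.0866 = 0.5069 ≈ 0.51
e^(−rT) = e^(−0.067·0.3333) = 0.9779
N(d₁) = N(0.59) = 0.7224;  N(d₂) = N(0.51) = 0.6950
C = 240·0.7224 − 234·0.9779·0.6950 = 173.3760 − 159.0359 = 14.3401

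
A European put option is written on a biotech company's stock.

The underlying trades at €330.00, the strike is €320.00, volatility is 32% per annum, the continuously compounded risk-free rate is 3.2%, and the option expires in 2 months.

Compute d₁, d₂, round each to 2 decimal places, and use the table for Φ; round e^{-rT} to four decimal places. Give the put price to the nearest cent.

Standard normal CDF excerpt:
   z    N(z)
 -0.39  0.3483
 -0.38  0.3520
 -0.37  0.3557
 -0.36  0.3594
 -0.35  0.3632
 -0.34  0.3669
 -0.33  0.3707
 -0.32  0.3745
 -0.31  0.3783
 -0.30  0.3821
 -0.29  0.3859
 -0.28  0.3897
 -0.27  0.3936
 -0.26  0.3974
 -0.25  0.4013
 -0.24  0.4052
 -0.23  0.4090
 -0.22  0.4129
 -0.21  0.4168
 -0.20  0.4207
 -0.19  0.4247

T = 0.1667;  σ√T = 0.1306
d₁ = [ln(330/320) + (0.032 + 0.32²/2)·0.1667] / 0.1306 = [0.0308 + 0.0139] / 0.1306 = 0.3417 ⇒ 0.34
d₂ = d₁ − σ√T = 0.3417 − 0.1306 = 0.2111 ⇒ 0.21
exp(−rT) = exp(−0.032·0.1667) = 0.9947
P = 320·0.9947·N(-0.21) − 330·N(-0.34) = 320·0.9947·0.4168 − 330·0.3669 = 132.6691 − 121.0770 = 11.5921

€11.59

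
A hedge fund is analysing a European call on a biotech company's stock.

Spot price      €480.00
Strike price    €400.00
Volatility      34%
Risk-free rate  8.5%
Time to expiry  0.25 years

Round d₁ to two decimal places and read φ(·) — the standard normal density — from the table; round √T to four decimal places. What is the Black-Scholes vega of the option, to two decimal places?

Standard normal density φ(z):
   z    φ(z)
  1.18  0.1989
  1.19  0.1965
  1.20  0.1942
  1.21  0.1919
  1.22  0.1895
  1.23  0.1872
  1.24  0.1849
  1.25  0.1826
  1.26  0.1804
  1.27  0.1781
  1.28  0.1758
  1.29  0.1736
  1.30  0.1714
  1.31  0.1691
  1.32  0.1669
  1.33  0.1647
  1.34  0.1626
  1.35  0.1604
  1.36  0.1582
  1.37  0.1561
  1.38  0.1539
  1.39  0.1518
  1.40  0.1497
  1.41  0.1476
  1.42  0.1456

T = 0.25;  σ√T = 0.1700
d₁ = [ln(480/400) + (0.085 + ½·0.34²)·0.25] / (σ√T) = (0.1823 + 0.0357) / 0.1700 = 1.2825 ⇒ 1.28
√T = √0.25 = 0.5000
φ(d₁) = φ(1.28) = 0.1758
vega = S·φ(d₁)·√T = 480·0.1758·0.5000 = 42.1920
(Call and put vega coincide under Black-Scholes.)

42.19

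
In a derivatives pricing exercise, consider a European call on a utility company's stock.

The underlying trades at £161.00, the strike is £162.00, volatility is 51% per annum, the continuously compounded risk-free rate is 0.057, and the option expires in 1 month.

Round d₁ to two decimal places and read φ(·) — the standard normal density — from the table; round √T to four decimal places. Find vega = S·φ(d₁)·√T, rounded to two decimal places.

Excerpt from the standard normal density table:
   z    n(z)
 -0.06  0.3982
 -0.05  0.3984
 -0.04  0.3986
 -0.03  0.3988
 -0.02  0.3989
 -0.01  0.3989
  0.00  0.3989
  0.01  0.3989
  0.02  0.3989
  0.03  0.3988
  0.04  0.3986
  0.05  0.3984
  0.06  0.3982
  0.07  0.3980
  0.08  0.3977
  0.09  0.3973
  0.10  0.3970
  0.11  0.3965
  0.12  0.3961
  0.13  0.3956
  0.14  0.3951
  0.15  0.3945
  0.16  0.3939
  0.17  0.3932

σ√T = 0.51·√0.08333 = 0.1472
d₁ = [ln(161/162) + (0.057 + 0.51²/2)·0.08333] / 0.1472 = [-0.0062 + 0.0156] / 0.1472 = 0.0638 ⇒ 0.06
√T = √0.08333 = 0.2887
φ(d₁) = φ(0.06) = 0.3982
vega = S·φ(d₁)·√T = 161·0.3982·0.2887 = 18.5086
(Call and put vega coincide under Black-Scholes.)

18.51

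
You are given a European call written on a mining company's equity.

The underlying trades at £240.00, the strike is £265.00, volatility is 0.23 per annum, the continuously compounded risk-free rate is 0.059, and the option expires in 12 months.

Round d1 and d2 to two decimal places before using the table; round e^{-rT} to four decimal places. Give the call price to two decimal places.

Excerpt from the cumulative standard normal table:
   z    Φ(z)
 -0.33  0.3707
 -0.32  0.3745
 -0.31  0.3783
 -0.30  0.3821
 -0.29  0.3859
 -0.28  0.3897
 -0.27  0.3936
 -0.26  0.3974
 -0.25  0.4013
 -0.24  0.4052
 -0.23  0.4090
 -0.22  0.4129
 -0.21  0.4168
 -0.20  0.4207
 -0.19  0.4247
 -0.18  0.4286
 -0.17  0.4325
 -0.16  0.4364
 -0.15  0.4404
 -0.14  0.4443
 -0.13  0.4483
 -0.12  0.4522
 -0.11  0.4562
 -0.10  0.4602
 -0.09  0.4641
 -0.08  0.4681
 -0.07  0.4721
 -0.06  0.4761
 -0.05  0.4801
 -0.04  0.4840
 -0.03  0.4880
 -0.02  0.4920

£17.86

σ√T = 0.23·√1 = 0.2300
d₁ = [ln(240/265) + (0.059 + 0.23²/2)·1] / 0.2300 = [-0.0991 + 0.0854] / 0.2300 = -0.0593 ≈ -0.06
d₂ = d₁ − σ√T = -0.0593 − 0.2300 = -0.2893 ≈ -0.29
e^(−rT) = e^(−0.059·1) = 0.9427
C = 240·N(-0.06) − 265·0.9427·N(-0.29) = 240·0.4761 − 265·0.9427·0.3859 = 114.2640 − 96.4038 = 17.8602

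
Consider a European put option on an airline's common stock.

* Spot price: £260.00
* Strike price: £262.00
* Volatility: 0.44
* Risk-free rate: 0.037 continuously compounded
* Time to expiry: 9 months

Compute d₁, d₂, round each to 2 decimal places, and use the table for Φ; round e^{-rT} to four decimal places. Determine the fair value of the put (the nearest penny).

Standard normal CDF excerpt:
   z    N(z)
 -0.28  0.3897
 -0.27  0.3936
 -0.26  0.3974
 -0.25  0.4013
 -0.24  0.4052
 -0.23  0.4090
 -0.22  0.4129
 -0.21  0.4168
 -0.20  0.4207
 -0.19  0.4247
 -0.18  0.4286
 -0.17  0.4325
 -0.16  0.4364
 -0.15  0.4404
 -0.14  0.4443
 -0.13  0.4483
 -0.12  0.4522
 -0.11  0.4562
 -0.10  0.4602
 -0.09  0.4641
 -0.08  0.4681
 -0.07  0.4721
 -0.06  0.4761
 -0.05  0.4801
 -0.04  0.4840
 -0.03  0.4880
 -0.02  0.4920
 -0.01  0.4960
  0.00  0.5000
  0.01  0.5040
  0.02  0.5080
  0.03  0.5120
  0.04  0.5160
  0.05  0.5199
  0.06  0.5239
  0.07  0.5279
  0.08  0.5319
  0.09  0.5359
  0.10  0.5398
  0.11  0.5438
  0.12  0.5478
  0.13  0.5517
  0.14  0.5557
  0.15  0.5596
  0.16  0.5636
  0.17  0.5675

σ√T = 0.44·√0.75 = 0.3811
d₁ = [ln(260/262) + (0.037 + 0.44²/2)·0.75] / 0.3811 = [-0.0077 + 0.1003] / 0.3811 = 0.2432 ⇒ 0.24
d₂ = d₁ − σ√T = 0.2432 − 0.3811 = -0.1378 ⇒ -0.14
exp(−rT) = exp(−0.037·0.75) = 0.9726
P = 262·0.9726·N(0.14) − 260·N(-0.24) = 262·0.9726·0.5557 − 260·0.4052 = 141.6041 − 105.3520 = 36.2521

£36.25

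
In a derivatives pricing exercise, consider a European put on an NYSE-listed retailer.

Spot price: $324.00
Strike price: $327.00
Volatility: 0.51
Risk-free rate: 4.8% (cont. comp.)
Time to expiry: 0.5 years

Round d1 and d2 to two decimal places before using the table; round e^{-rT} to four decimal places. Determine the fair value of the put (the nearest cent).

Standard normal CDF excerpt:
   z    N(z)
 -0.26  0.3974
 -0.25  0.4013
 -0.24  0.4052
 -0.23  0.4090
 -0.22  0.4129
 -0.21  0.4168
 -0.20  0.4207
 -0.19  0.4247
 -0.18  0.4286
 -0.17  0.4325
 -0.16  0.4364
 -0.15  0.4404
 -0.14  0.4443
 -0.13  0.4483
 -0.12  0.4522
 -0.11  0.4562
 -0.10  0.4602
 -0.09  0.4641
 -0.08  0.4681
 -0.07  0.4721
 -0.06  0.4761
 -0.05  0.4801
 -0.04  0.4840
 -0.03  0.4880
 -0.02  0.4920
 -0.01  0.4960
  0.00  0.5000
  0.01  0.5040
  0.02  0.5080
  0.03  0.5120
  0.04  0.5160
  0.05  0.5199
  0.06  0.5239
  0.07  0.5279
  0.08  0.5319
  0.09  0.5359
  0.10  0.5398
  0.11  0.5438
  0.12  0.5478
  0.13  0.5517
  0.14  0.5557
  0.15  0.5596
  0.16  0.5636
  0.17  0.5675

$43.63

σ√T = 0.51·√0.5 = 0.3606
d₁ = [ln(324/327) + (0.048 + ½·0.51²)·0.5] / (σ√T) = (-0.0092 + 0.0890) / 0.3606 = 0.2213 ≈ 0.22
d₂ = 0.2213 − 0.3606 = -0.1393 ≈ -0.14
e^(−rT) = e^(−0.048·0.5) = 0.9763
N(−d₂) = N(0.14) = 0.5557;  N(−d₁) = N(-0.22) = 0.4129
P = 327·0.9763·0.5557 − 324·0.4129 = 177.4073 − 133.7796 = 43.6277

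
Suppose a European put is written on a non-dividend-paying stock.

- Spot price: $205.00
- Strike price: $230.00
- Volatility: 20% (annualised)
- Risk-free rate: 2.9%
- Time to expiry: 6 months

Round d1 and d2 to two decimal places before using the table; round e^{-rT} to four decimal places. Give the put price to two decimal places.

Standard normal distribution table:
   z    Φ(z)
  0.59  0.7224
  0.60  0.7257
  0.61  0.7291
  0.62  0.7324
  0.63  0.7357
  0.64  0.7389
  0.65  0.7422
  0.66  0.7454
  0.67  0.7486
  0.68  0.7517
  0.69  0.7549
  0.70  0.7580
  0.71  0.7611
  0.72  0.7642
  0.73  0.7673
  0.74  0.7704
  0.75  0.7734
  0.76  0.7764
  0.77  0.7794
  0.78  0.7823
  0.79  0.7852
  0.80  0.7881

$25.86

T = 0.5;  σ√T = 0.1414
d₁ = [ln(205/230) + (0.029 + 0.2²/2)·0.5] / 0.1414 = [-0.1151 + 0.0245] / 0.1414 = -0.6404 ≈ -0.64
d₂ = d₁ − σ√T = -0.6404 − 0.1414 = -0.7818 ≈ -0.78
e^(−rT) = e^(−0.029·0.5) = 0.9856
P = 230·0.9856·N(0.78) − 205·N(0.64) = 230·0.9856·0.7823 − 205·0.7389 = 177.3380 − 151.4745 = 25.8635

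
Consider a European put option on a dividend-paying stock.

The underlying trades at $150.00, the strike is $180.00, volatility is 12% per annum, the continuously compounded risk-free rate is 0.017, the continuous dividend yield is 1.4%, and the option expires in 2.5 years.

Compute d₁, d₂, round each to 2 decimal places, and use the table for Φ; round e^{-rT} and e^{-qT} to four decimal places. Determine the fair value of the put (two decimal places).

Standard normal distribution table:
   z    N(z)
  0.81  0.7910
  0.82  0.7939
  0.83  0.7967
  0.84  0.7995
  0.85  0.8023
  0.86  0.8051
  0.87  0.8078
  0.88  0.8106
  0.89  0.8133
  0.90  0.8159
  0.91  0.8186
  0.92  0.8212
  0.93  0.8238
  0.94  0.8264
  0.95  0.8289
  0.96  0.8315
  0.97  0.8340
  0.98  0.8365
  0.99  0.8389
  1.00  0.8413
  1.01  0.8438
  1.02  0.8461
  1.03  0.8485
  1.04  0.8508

$30.57

T = 2.5;  σ√T = 0.1897
ln(S/K) + (r − q + σ²/2)T = ln(150/180) + (0.017 − 0.014 + 0.12²/2)·2.5 = -0.1823 + 0.0255 = -0.1568
d₁ = -0.1568 / 0.1897 = -0.8265 which rounds to -0.83
d₂ = d₁ − σ√T = -0.8265 − 0.1897 = -1.0163 which rounds to -1.02
e^(−qT) = e^(−0.014·2.5) = 0.9656;  e^(−rT) = e^(−0.017·2.5) = 0.9584
P = 180·0.9584·N(1.02) − 150·0.9656·N(0.83) = 180·0.9584·0.8461 − 150·0.9656·0.7967 = 145.9624 − 115.3940 = 30.5684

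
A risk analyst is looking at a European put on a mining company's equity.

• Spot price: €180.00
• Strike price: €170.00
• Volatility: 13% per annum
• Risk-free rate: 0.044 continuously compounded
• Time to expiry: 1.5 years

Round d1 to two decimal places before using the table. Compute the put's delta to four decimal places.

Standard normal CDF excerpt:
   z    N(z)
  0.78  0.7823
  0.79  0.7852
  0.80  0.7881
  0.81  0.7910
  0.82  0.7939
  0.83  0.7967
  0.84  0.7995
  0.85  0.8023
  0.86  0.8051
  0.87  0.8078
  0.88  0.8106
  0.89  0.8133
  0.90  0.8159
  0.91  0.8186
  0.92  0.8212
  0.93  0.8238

-0.1977

T = 1.5;  σ√T = 0.1592
d₁ = [ln(180/170) + (0.044 + 0.13²/2)·1.5] / 0.1592 = [0.0572 + 0.0787] / 0.1592 = 0.8531 ≈ 0.85
N(d₁) = N(0.85) = 0.8023
Δ_put = N(d₁) − 1 = 0.8023 − 1 = -0.1977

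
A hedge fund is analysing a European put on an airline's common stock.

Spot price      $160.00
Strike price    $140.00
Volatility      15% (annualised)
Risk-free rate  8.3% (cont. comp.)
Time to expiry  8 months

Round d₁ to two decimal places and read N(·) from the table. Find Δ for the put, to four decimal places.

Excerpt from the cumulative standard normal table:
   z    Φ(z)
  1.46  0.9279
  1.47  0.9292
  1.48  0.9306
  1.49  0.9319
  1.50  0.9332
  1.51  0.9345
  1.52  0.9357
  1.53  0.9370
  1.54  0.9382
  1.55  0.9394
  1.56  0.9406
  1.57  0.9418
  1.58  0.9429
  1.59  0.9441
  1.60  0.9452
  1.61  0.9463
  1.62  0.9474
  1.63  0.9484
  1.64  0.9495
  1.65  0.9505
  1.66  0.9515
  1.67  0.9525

σ√T = 0.15·√0.6667 = 0.1225
d₁ = [ln(160/140) + (0.083 + 0.15²/2)·0.6667] / 0.1225 = [0.1335 + 0.0628] / 0.1225 = 1.6033 which rounds to 1.60
N(d₁) = N(1.60) = 0.9452
Δ_put = N(d₁) − 1 = 0.9452 − 1 = -0.0548

-0.0548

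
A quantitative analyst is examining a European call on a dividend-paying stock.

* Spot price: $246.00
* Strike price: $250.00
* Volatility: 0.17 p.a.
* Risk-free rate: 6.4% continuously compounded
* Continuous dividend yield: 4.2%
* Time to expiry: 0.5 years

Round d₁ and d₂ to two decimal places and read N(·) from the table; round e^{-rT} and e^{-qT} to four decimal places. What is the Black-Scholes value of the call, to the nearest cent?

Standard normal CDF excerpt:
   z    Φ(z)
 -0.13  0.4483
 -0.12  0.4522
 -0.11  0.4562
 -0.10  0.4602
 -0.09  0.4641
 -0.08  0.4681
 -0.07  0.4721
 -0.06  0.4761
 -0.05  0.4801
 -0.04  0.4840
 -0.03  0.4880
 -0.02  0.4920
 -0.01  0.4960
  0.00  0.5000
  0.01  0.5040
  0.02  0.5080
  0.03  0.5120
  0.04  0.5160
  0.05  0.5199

T = 0.5;  σ√T = 0.1202
ln(S/K) + (r − q + σ²/2)T = ln(246/250) + (0.064 − 0.042 + 0.17²/2)·0.5 = -0.0161 + 0.0182 = 0.0021
d₁ = 0.0021 / 0.1202 = 0.0174 which rounds to 0.02
d₂ = d₁ − σ√T = 0.0174 − 0.1202 = -0.1028 which rounds to -0.10
e^(−qT) = e^(−0.042·0.5) = 0.9792;  e^(−rT) = e^(−0.064·0.5) = 0.9685
C = 246·0.9792·N(0.02) − 250·0.9685·N(-0.10) = 246·0.9792·0.5080 − 250·0.9685·0.4602 = 122.3687 − 111.4259 = 10.9427

$10.94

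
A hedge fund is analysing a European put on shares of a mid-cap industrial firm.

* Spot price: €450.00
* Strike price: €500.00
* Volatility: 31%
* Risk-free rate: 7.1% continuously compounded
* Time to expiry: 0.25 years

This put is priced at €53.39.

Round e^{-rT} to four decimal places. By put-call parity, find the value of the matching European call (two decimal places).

e^(−rT) = e^(−0.071·0.25) = 0.9824
Put-call parity: C − P = S − K·e^(−rT) = 450 − 500·0.9824 = 450 − 491.2000 = -41.2000
C = P + (C − P) = 53.39 + (-41.2000) = 12.1900

€12.19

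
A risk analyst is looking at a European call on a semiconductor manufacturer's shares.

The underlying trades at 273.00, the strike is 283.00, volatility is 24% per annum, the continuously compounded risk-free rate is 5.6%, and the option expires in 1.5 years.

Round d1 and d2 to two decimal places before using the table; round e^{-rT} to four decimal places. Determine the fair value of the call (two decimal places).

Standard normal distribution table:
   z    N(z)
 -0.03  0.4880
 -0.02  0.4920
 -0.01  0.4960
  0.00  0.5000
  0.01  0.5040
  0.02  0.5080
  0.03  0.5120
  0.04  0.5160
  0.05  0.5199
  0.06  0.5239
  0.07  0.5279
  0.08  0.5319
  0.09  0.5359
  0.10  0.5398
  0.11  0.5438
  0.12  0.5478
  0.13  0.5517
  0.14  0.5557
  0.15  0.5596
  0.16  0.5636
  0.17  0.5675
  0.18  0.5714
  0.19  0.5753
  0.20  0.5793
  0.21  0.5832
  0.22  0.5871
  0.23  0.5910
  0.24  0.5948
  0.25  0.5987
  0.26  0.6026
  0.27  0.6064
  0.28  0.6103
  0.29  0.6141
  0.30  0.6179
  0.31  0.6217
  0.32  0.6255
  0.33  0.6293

37.55

σ√T = 0.24·√1.5 = 0.2939
d₁ = [ln(273/283) + (0.056 + 0.24²/2)·1.5] / 0.2939 = [-0.0360 + 0.1272] / 0.2939 = 0.3104 ⇒ 0.31
d₂ = d₁ − σ√T = 0.3104 − 0.2939 = 0.0164 ⇒ 0.02
e^(−rT) = e^(−0.056·1.5) = 0.9194
C = 273·N(0.31) − 283·0.9194·N(0.02) = 273·0.6217 − 283·0.9194·0.5080 = 169.7241 − 132.1766 = 37.5475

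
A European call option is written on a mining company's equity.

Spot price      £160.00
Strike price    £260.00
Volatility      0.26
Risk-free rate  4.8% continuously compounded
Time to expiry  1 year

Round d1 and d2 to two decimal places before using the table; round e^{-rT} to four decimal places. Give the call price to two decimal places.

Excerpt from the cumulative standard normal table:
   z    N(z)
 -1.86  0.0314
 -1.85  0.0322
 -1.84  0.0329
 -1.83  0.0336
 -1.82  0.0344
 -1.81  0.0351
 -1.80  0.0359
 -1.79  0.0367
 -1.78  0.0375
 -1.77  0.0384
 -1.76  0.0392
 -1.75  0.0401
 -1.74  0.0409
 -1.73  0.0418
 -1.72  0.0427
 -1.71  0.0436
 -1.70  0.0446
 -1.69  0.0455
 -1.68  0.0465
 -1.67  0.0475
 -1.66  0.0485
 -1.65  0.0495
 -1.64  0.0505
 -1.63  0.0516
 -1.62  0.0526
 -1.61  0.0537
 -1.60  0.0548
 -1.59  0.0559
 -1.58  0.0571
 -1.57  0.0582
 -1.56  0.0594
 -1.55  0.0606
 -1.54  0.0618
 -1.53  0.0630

£1.00

σ√T = 0.26 × 1.0000 = 0.2600
d₁ = [ln(160/260) + (0.048 + 0.26²/2)·1] / 0.2600 = [-0.4855 + 0.0818] / 0.2600 = -1.5527 ⇒ -1.55
d₂ = d₁ − σ√T = -1.5527 − 0.2600 = -1.8127 ⇒ -1.81
e^(−rT) = e^(−0.048·1) = 0.9531
C = 160·N(-1.55) − 260·0.9531·N(-1.81) = 160·0.0606 − 260·0.9531·0.0351 = 9.6960 − 8.6980 = 0.9980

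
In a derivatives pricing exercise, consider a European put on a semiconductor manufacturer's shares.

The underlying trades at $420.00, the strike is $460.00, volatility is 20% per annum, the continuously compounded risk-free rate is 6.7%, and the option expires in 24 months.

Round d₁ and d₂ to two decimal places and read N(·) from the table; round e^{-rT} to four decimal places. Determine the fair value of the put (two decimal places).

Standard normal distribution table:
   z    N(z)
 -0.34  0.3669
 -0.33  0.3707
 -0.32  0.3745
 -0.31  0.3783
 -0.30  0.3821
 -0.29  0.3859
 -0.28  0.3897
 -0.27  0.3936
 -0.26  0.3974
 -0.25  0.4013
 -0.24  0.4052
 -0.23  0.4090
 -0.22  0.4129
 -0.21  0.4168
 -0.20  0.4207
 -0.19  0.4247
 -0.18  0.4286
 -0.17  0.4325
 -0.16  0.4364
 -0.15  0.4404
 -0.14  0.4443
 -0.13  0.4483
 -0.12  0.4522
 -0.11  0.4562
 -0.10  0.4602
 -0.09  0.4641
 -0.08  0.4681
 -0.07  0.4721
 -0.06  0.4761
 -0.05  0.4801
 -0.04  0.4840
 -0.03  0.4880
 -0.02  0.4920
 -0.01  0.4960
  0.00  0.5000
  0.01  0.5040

$37.47

σ√T = 0.2 × 1.4142 = 0.2828
ln(S/K) + (r + σ²/2)T = ln(420/460) + (0.067 + 0.2²/2)·2 = -0.0910 + 0.1740 = 0.0830
d₁ = 0.0830 / 0.2828 = 0.2935 ⇒ 0.29
d₂ = d₁ − σ√T = 0.2935 − 0.2828 = 0.0107 ⇒ 0.01
exp(−rT) = exp(−0.067·2) = 0.8746
N(−d₂) = N(-0.01) = 0.4960;  N(−d₁) = N(-0.29) = 0.3859
P = 460·0.8746·0.4960 − 420·0.3859 = 199.5487 − 162.0780 = 37.4707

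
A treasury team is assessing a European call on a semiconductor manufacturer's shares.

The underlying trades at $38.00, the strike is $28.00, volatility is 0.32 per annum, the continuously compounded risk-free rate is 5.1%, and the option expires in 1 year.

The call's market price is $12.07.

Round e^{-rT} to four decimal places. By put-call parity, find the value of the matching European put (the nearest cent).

$0.68

exp(−rT) = exp(−0.051·1) = 0.9503
Put-call parity: C − P = S − K·e^(−rT) = 38 − 28·0.9503 = 38 − 26.6084 = 11.3916
P = C − (C − P) = 12.07 − (11.3916) = 0.6784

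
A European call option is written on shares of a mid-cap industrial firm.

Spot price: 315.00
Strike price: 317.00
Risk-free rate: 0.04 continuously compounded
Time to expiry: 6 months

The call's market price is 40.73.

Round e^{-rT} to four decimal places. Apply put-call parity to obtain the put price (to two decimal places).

e^(−rT) = e^(−0.04·0.5) = 0.9802
Put-call parity: C − P = S − K·e^(−rT) = 315 − 317·0.9802 = 315 − 310.7234 = 4.2766
P = C − (C − P) = 40.73 − (4.2766) = 36.4534

36.45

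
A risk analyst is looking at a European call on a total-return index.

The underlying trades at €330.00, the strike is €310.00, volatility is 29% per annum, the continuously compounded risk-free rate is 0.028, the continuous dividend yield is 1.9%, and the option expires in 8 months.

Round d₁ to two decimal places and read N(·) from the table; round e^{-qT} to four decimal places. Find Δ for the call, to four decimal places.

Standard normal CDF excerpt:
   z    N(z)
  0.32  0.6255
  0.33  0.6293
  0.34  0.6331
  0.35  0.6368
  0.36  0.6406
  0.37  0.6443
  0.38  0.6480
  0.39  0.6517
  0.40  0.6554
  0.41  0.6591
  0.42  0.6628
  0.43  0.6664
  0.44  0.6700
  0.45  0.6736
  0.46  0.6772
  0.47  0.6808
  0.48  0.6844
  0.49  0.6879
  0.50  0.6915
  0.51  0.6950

0.6508

σ√T = 0.29 × 0.8165 = 0.2368
ln(S/K) + (r − q + σ²/2)T = ln(330/310) + (0.028 − 0.019 + 0.29²/2)·0.6667 = 0.0625 + 0.0340 = 0.0966
d₁ = 0.0966 / 0.2368 = 0.4078 ⇒ 0.41
N(d₁) = N(0.41) = 0.6591
Δ_call = e^(−qT)·N(d₁) = 0.9874·0.6591 = 0.6508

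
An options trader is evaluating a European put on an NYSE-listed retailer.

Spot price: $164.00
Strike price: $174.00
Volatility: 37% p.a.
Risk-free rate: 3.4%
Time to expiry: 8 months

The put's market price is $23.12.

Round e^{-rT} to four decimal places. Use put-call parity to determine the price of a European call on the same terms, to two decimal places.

$17.02

e^(−rT) = e^(−0.034·0.6667) = 0.9776
Put-call parity: C − P = S − K·e^(−rT) = 164 − 174·0.9776 = 164 − 170.1024 = -6.1024
C = P + (C − P) = 23.12 + (-6.1024) = 17.0176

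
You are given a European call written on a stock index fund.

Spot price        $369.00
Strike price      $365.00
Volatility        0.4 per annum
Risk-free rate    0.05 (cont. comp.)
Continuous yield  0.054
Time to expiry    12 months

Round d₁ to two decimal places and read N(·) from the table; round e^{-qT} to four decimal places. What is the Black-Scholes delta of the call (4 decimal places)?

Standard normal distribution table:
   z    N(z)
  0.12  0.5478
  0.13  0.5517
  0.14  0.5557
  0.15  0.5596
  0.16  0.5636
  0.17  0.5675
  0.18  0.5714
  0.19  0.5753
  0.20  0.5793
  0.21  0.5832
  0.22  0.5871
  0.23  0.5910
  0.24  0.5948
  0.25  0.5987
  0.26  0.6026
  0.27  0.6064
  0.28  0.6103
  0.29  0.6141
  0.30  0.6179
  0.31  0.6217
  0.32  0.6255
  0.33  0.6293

0.5562

T = 1;  σ√T = 0.4000
d₁ = [ln(369/365) + (0.05 − 0.054 + 0.4²/2)·1] / 0.4000 = [0.0109 + 0.0760] / 0.4000 = 0.2172 which rounds to 0.22
N(d₁) = N(0.22) = 0.5871
Δ_call = e^(−qT)·N(d₁) = 0.9474·0.5871 = 0.5562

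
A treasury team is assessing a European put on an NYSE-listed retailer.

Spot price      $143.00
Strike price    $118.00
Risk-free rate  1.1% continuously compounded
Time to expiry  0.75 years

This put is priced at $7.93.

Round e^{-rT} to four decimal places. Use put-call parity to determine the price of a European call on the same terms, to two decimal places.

e^(−rT) = e^(−0.011·0.75) = 0.9918
Put-call parity: C − P = S − K·e^(−rT) = 143 − 118·0.9918 = 143 − 117.0324 = 25.9676
C = P + (C − P) = 7.93 + (25.9676) = 33.8976

$33.90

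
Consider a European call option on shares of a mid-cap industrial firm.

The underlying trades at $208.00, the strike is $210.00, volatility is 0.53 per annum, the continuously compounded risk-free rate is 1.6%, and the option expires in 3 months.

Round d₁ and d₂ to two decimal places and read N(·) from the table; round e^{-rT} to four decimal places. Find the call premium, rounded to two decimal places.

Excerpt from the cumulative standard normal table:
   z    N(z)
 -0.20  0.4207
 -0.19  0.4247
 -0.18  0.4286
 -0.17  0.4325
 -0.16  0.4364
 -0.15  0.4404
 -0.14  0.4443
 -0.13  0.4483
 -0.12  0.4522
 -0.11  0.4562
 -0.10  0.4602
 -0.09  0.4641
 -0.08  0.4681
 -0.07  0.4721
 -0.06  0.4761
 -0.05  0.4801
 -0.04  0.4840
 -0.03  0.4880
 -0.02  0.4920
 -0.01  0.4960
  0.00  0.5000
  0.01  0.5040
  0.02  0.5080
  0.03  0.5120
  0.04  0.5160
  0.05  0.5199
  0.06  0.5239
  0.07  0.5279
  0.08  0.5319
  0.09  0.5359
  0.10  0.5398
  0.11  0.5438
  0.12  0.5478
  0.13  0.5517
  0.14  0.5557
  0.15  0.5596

σ√T = 0.53 × 0.5000 = 0.2650
d₁ = [ln(208/210) + (0.016 + 0.53²/2)·0.25] / 0.2650 = [-0.0096 + 0.0391] / 0.2650 = 0.1115 ⇒ 0.11
d₂ = d₁ − σ√T = 0.1115 − 0.2650 = -0.1535 ⇒ -0.15
e^(−rT) = e^(−0.016·0.25) = 0.9960
C = 208·N(0.11) − 210·0.9960·N(-0.15) = 208·0.5438 − 210·0.9960·0.4404 = 113.1104 − 92.1141 = 20.9963

$21.00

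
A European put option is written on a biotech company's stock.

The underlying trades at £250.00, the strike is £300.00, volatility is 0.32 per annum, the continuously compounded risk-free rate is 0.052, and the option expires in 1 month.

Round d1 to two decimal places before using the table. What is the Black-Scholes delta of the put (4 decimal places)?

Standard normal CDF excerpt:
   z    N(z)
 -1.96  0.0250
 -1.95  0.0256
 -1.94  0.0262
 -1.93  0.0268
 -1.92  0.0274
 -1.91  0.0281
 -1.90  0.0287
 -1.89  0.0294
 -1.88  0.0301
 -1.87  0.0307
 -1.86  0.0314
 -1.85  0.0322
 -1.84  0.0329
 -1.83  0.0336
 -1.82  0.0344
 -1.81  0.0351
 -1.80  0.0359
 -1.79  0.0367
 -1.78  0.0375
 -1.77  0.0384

-0.9699

σ√T = 0.32·√0.08333 = 0.0924
d₁ = [ln(250/300) + (0.052 + 0.32²/2)·0.08333] / 0.0924 = [-0.1823 + 0.0086] / 0.0924 = -1.8806 ≈ -1.88
N(d₁) = N(-1.88) = 0.0301
Δ_put = N(d₁) − 1 = 0.0301 − 1 = -0.9699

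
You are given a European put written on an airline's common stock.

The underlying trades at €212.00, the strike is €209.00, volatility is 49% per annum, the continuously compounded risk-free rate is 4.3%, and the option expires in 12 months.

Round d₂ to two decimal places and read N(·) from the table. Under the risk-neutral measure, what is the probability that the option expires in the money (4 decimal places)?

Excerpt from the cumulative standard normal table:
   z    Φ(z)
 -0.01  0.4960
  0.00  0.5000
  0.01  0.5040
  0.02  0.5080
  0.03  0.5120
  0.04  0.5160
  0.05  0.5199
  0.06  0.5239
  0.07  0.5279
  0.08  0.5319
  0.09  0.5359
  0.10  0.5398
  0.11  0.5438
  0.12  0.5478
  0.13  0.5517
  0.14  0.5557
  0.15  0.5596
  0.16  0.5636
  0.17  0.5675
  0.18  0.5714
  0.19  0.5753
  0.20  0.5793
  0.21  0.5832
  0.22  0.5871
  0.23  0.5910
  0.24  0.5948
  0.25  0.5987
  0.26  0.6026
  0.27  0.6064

T = 1;  σ√T = 0.4900
d₁ = [ln(212/209) + (0.043 + 0.49²/2)·1] / 0.4900 = [0.0143 + 0.1630] / 0.4900 = 0.3618 ≈ 0.36
d₂ = d₁ − σ√T = 0.3618 − 0.4900 = -0.1282 ≈ -0.13
Pr(exercise) under Q = N(−d₂) = N(0.13) = 0.5517

0.5517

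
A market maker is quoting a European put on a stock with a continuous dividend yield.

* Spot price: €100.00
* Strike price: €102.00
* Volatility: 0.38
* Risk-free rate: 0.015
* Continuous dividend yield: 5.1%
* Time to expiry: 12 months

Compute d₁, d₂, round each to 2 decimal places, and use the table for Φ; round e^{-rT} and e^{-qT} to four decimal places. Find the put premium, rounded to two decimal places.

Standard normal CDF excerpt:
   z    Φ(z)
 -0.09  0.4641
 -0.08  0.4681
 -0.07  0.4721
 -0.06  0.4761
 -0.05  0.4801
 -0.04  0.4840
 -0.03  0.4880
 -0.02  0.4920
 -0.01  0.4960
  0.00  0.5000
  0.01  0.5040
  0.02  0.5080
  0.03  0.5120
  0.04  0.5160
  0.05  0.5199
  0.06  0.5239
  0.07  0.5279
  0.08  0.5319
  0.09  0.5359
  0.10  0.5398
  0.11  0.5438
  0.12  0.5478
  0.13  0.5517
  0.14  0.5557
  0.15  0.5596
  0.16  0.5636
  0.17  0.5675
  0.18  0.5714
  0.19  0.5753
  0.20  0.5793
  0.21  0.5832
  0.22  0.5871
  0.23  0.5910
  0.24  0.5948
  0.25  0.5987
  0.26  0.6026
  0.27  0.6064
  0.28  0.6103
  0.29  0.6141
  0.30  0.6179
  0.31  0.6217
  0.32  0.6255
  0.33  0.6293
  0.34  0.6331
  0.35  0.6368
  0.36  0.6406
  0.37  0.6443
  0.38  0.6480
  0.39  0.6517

T = 1;  σ√T = 0.3800
d₁ = [ln(100/102) + (0.015 − 0.051 + 0.38²/2)·1] / 0.3800 = [-0.0198 + 0.0362] / 0.3800 = 0.0432 ≈ 0.04
d₂ = d₁ − σ√T = 0.0432 − 0.3800 = -0.3368 ≈ -0.34
exp(−qT) = exp(−0.051·1) = 0.9503;  exp(−rT) = exp(−0.015·1) = 0.9851
N(−d₂) = N(0.34) = 0.6331;  N(−d₁) = N(-0.04) = 0.4840
P = 102·0.9851·0.6331 − 100·0.9503·0.4840 = 63.6140 − 45.9945 = 17.6195

€17.62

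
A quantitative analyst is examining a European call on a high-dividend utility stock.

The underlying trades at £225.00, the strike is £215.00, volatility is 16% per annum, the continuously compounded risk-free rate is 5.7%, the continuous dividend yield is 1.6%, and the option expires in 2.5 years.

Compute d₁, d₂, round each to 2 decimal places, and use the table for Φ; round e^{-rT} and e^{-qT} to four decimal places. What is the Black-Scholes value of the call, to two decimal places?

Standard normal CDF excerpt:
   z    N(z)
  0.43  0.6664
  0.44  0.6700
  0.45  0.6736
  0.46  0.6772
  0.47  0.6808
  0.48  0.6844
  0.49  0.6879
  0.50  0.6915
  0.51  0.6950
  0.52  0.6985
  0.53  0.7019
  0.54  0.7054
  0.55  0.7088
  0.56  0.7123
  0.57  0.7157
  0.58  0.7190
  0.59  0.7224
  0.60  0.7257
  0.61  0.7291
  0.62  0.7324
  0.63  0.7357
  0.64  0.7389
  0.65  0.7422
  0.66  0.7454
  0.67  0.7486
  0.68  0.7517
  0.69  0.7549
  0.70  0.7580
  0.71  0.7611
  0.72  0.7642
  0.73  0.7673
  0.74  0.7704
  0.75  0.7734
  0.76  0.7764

σ√T = 0.16 × 1.5811 = 0.2530
d₁ = [ln(225/215) + (0.057 − 0.016 + 0.16²/2)·2.5] / 0.2530 = [0.0455 + 0.1345] / 0.2530 = 0.7114 which rounds to 0.71
d₂ = d₁ − σ√T = 0.7114 − 0.2530 = 0.4584 which rounds to 0.46
exp(−qT) = exp(−0.016·2.5) = 0.9608;  exp(−rT) = exp(−0.057·2.5) = 0.8672
N(d₁) = N(0.71) = 0.7611;  N(d₂) = N(0.46) = 0.6772
C = 225·0.9608·0.7611 − 215·0.8672·0.6772 = 164.5346 − 126.2626 = 38.2720

£38.27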